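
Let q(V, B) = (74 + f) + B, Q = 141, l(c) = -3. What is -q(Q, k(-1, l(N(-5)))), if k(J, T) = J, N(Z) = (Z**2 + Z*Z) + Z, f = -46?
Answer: -27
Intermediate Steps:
N(Z) = Z + 2*Z**2 (N(Z) = (Z**2 + Z**2) + Z = 2*Z**2 + Z = Z + 2*Z**2)
q(V, B) = 28 + B (q(V, B) = (74 - 46) + B = 28 + B)
-q(Q, k(-1, l(N(-5)))) = -(28 - 1) = -1*27 = -27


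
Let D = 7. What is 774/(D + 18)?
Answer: 774/25 ≈ 30.960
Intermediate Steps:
774/(D + 18) = 774/(7 + 18) = 774/25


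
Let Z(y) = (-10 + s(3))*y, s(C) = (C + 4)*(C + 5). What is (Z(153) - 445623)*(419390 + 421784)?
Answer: -368926298790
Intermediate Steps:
s(C) = (4 + C)*(5 + C)
Z(y) = 46*y (Z(y) = (-10 + (20 + 3**2 + 9*3))*y = (-10 + (20 + 9 + 27))*y = (-10 + 56)*y = 46*y)
(Z(153) - 445623)*(419390 + 421784) = (46*153 - 445623)*(419390 + 421784) = (7038 - 445623)*841174 = -438585*841174 = -368926298790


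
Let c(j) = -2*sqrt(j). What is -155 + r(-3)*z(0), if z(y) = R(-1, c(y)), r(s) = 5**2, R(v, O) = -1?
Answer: -180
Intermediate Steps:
r(s) = 25
z(y) = -1
-155 + r(-3)*z(0) = -155 + 25*(-1) = -155 - 25 = -180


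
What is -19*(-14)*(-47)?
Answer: -12502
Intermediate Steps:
-19*(-14)*(-47) = 266*(-47) = -12502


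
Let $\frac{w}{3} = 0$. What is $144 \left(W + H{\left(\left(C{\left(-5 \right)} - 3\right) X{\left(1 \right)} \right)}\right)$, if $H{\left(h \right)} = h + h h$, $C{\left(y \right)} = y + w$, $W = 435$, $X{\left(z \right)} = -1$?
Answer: $73008$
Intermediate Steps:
$w = 0$ ($w = 3 \cdot 0 = 0$)
$C{\left(y \right)} = y$ ($C{\left(y \right)} = y + 0 = y$)
$H{\left(h \right)} = h + h^{2}$
$144 \left(W + H{\left(\left(C{\left(-5 \right)} - 3\right) X{\left(1 \right)} \right)}\right) = 144 \left(435 + \left(-5 - 3\right) \left(-1\right) \left(1 + \left(-5 - 3\right) \left(-1\right)\right)\right) = 144 \left(435 + \left(-8\right) \left(-1\right) \left(1 - -8\right)\right) = 144 \left(435 + 8 \left(1 + 8\right)\right) = 144 \left(435 + 8 \cdot 9\right) = 144 \left(435 + 72\right) = 144 \cdot 507 = 73008$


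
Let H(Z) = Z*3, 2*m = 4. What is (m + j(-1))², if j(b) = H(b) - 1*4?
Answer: 25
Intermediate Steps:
m = 2 (m = (½)*4 = 2)
H(Z) = 3*Z
j(b) = -4 + 3*b (j(b) = 3*b - 1*4 = 3*b - 4 = -4 + 3*b)
(m + j(-1))² = (2 + (-4 + 3*(-1)))² = (2 + (-4 - 3))² = (2 - 7)² = (-5)² = 25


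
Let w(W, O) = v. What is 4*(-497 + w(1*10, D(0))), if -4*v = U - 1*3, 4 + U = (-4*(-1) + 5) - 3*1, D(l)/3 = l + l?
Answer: -1987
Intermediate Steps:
D(l) = 6*l (D(l) = 3*(l + l) = 3*(2*l) = 6*l)
U = 2 (U = -4 + ((-4*(-1) + 5) - 3*1) = -4 + ((4 + 5) - 3) = -4 + (9 - 3) = -4 + 6 = 2)
v = 1/4 (v = -(2 - 1*3)/4 = -(2 - 3)/4 = -1/4*(-1) = 1/4 ≈ 0.25000)
w(W, O) = 1/4
4*(-497 + w(1*10, D(0))) = 4*(-497 + 1/4) = 4*(-1987/4) = -1987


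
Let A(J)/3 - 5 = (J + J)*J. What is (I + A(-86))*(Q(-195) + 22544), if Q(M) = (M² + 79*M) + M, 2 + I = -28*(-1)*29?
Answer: 2032643769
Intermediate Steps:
A(J) = 15 + 6*J² (A(J) = 15 + 3*((J + J)*J) = 15 + 3*((2*J)*J) = 15 + 3*(2*J²) = 15 + 6*J²)
I = 810 (I = -2 - 28*(-1)*29 = -2 + 28*29 = -2 + 812 = 810)
Q(M) = M² + 80*M
(I + A(-86))*(Q(-195) + 22544) = (810 + (15 + 6*(-86)²))*(-195*(80 - 195) + 22544) = (810 + (15 + 6*7396))*(-195*(-115) + 22544) = (810 + (15 + 44376))*(22425 + 22544) = (810 + 44391)*44969 = 45201*44969 = 2032643769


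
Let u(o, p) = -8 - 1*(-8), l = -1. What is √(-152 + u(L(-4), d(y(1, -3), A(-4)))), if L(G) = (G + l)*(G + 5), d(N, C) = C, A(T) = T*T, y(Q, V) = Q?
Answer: 2*I*√38 ≈ 12.329*I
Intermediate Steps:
A(T) = T²
L(G) = (-1 + G)*(5 + G) (L(G) = (G - 1)*(G + 5) = (-1 + G)*(5 + G))
u(o, p) = 0 (u(o, p) = -8 + 8 = 0)
√(-152 + u(L(-4), d(y(1, -3), A(-4)))) = √(-152 + 0) = √(-152) = 2*I*√38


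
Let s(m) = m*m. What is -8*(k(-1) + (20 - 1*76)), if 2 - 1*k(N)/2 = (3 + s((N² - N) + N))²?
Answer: 672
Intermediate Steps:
s(m) = m²
k(N) = 4 - 2*(3 + N⁴)² (k(N) = 4 - 2*(3 + ((N² - N) + N)²)² = 4 - 2*(3 + (N²)²)² = 4 - 2*(3 + N⁴)²)
-8*(k(-1) + (20 - 1*76)) = -8*((4 - 2*(3 + (-1)⁴)²) + (20 - 1*76)) = -8*((4 - 2*(3 + 1)²) + (20 - 76)) = -8*((4 - 2*4²) - 56) = -8*((4 - 2*16) - 56) = -8*((4 - 32) - 56) = -8*(-28 - 56) = -8*(-84) = 672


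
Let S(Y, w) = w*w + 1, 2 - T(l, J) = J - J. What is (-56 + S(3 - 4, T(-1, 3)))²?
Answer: 2601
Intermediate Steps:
T(l, J) = 2 (T(l, J) = 2 - (J - J) = 2 - 1*0 = 2 + 0 = 2)
S(Y, w) = 1 + w² (S(Y, w) = w² + 1 = 1 + w²)
(-56 + S(3 - 4, T(-1, 3)))² = (-56 + (1 + 2²))² = (-56 + (1 + 4))² = (-56 + 5)² = (-51)² = 2601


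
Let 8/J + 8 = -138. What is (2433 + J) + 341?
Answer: 202498/73 ≈ 2773.9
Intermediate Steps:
J = -4/73 (J = 8/(-8 - 138) = 8/(-146) = 8*(-1/146) = -4/73 ≈ -0.054795)
(2433 + J) + 341 = (2433 - 4/73) + 341 = 177605/73 + 341 = 202498/73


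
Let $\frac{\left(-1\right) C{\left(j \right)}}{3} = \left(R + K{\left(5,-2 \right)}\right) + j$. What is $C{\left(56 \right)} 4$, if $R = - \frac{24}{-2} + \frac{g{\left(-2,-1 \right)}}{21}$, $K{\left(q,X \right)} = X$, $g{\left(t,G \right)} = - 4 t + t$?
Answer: $- \frac{5568}{7} \approx -795.43$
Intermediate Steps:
$g{\left(t,G \right)} = - 3 t$
$R = \frac{86}{7}$ ($R = - \frac{24}{-2} + \frac{\left(-3\right) \left(-2\right)}{21} = \left(-24\right) \left(- \frac{1}{2}\right) + 6 \cdot \frac{1}{21} = 12 + \frac{2}{7} = \frac{86}{7} \approx 12.286$)
$C{\left(j \right)} = - \frac{216}{7} - 3 j$ ($C{\left(j \right)} = - 3 \left(\left(\frac{86}{7} - 2\right) + j\right) = - 3 \left(\frac{72}{7} + j\right) = - \frac{216}{7} - 3 j$)
$C{\left(56 \right)} 4 = \left(- \frac{216}{7} - 168\right) 4 = \left(- \frac{1392}{7}\right) 4 = - \frac{5568}{7}$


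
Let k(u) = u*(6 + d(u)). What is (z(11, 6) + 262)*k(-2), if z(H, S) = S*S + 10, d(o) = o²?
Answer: -6160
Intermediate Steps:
z(H, S) = 10 + S² (z(H, S) = S² + 10 = 10 + S²)
k(u) = u*(6 + u²)
(z(11, 6) + 262)*k(-2) = ((10 + 6²) + 262)*(-2*(6 + (-2)²)) = ((10 + 36) + 262)*(-2*(6 + 4)) = (46 + 262)*(-2*10) = 308*(-20) = -6160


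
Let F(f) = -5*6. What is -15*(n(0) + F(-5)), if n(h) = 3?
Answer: 405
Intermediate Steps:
F(f) = -30
-15*(n(0) + F(-5)) = -15*(3 - 30) = -15*(-27) = 405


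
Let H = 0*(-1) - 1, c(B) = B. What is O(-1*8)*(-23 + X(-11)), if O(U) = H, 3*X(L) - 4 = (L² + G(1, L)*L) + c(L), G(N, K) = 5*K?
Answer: -650/3 ≈ -216.67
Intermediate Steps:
X(L) = 4/3 + 2*L² + L/3 (X(L) = 4/3 + ((L² + (5*L)*L) + L)/3 = 4/3 + ((L² + 5*L²) + L)/3 = 4/3 + (6*L² + L)/3 = 4/3 + (L + 6*L²)/3 = 4/3 + (2*L² + L/3) = 4/3 + 2*L² + L/3)
H = -1 (H = 0 - 1 = -1)
O(U) = -1
O(-1*8)*(-23 + X(-11)) = -(-23 + (4/3 + 2*(-11)² + (⅓)*(-11))) = -(-23 + (4/3 + 2*121 - 11/3)) = -(-23 + (4/3 + 242 - 11/3)) = -(-23 + 719/3) = -1*650/3 = -650/3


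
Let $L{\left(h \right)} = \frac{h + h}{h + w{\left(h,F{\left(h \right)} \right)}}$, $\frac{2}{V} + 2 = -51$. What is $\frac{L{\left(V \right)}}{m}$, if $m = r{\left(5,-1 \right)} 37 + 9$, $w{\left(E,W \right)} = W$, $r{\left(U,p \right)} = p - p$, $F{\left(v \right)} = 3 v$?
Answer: $\frac{1}{18} \approx 0.055556$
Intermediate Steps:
$V = - \frac{2}{53}$ ($V = \frac{2}{-2 - 51} = \frac{2}{-53} = 2 \left(- \frac{1}{53}\right) = - \frac{2}{53} \approx -0.037736$)
$r{\left(U,p \right)} = 0$
$L{\left(h \right)} = \frac{1}{2}$ ($L{\left(h \right)} = \frac{h + h}{h + 3 h} = \frac{2 h}{4 h} = 2 h \frac{1}{4 h} = \frac{1}{2}$)
$m = 9$ ($m = 0 \cdot 37 + 9 = 0 + 9 = 9$)
$\frac{L{\left(V \right)}}{m} = \frac{1}{2 \cdot 9} = \frac{1}{2} \cdot \frac{1}{9} = \frac{1}{18}$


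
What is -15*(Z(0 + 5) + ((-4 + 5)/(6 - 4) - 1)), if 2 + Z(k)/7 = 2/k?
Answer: 351/2 ≈ 175.50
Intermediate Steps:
Z(k) = -14 + 14/k (Z(k) = -14 + 7*(2/k) = -14 + 14/k)
-15*(Z(0 + 5) + ((-4 + 5)/(6 - 4) - 1)) = -15*((-14 + 14/(0 + 5)) + ((-4 + 5)/(6 - 4) - 1)) = -15*((-14 + 14/5) + (1/2 - 1)) = -15*(-56/5 - 1/2) = -15*(-117/10) = 351/2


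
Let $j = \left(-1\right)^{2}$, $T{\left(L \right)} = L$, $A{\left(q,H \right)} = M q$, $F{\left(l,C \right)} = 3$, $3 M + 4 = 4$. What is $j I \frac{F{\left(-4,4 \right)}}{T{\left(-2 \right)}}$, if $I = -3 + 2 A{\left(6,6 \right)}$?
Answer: $\frac{9}{2} \approx 4.5$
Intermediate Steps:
$M = 0$ ($M = - \frac{4}{3} + \frac{1}{3} \cdot 4 = - \frac{4}{3} + \frac{4}{3} = 0$)
$A{\left(q,H \right)} = 0$ ($A{\left(q,H \right)} = 0 q = 0$)
$j = 1$
$I = -3$ ($I = -3 + 2 \cdot 0 = -3 + 0 = -3$)
$j I \frac{F{\left(-4,4 \right)}}{T{\left(-2 \right)}} = 1 \left(-3\right) \frac{3}{-2} = - 3 \cdot 3 \left(- \frac{1}{2}\right) = \left(-3\right) \left(- \frac{3}{2}\right) = \frac{9}{2}$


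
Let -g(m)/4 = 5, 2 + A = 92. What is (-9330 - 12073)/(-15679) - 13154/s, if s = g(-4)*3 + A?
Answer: -102799738/235185 ≈ -437.10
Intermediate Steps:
A = 90 (A = -2 + 92 = 90)
g(m) = -20 (g(m) = -4*5 = -20)
s = 30 (s = -20*3 + 90 = -60 + 90 = 30)
(-9330 - 12073)/(-15679) - 13154/s = (-9330 - 12073)/(-15679) - 13154/30 = -21403*(-1/15679) - 13154*1/30 = 21403/15679 - 6577/15 = -102799738/235185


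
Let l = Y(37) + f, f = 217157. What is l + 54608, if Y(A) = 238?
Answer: 272003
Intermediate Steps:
l = 217395 (l = 238 + 217157 = 217395)
l + 54608 = 217395 + 54608 = 272003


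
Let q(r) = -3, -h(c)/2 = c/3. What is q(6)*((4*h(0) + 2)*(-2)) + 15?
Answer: 27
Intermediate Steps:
h(c) = -2*c/3
q(6)*((4*h(0) + 2)*(-2)) + 15 = -3*(4*(-⅔*0) + 2)*(-2) + 15 = -3*(4*0 + 2)*(-2) + 15 = -3*(0 + 2)*(-2) + 15 = -6*(-2) + 15 = -3*(-4) + 15 = 12 + 15 = 27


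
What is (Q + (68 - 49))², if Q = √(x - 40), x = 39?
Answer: (19 + I)² ≈ 360.0 + 38.0*I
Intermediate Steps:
Q = I (Q = √(39 - 40) = √(-1) = I ≈ 1.0*I)
(Q + (68 - 49))² = (I + (68 - 49))² = (I + 19)² = (19 + I)²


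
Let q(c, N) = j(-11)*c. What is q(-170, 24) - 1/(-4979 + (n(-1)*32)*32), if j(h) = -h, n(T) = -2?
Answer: -13140489/7027 ≈ -1870.0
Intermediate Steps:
q(c, N) = 11*c (q(c, N) = (-1*(-11))*c = 11*c)
q(-170, 24) - 1/(-4979 + (n(-1)*32)*32) = 11*(-170) - 1/(-4979 - 2*32*32) = -1870 - 1/(-4979 - 64*32) = -1870 - 1/(-4979 - 2048) = -1870 - 1/(-7027) = -1870 - 1*(-1/7027) = -1870 + 1/7027 = -13140489/7027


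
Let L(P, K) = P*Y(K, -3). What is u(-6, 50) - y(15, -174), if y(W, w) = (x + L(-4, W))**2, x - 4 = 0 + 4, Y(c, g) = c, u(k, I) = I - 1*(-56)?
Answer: -2598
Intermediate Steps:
u(k, I) = 56 + I (u(k, I) = I + 56 = 56 + I)
L(P, K) = K*P (L(P, K) = P*K = K*P)
x = 8 (x = 4 + (0 + 4) = 4 + 4 = 8)
y(W, w) = (8 - 4*W)**2 (y(W, w) = (8 + W*(-4))**2 = (8 - 4*W)**2)
u(-6, 50) - y(15, -174) = (56 + 50) - 16*(-2 + 15)**2 = 106 - 16*13**2 = 106 - 16*169 = 106 - 1*2704 = 106 - 2704 = -2598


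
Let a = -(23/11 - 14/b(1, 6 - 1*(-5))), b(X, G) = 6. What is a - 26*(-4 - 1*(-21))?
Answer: -14578/33 ≈ -441.76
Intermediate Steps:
a = 8/33 (a = -(23/11 - 14/6) = -(23*(1/11) - 14*1/6) = -(23/11 - 7/3) = -1*(-8/33) = 8/33 ≈ 0.24242)
a - 26*(-4 - 1*(-21)) = 8/33 - 26*(-4 - 1*(-21)) = 8/33 - 26*(-4 + 21) = 8/33 - 26*17 = 8/33 - 442 = -14578/33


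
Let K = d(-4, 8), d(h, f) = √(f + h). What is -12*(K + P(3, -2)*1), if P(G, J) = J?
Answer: 0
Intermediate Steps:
K = 2 (K = √(8 - 4) = √4 = 2)
-12*(K + P(3, -2)*1) = -12*(2 - 2*1) = -12*(2 - 2) = -12*0 = 0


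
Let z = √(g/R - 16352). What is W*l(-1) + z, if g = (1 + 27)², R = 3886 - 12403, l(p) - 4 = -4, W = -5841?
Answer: 4*I*√74135570691/8517 ≈ 127.88*I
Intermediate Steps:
l(p) = 0 (l(p) = 4 - 4 = 0)
R = -8517
g = 784 (g = 28² = 784)
z = 4*I*√74135570691/8517 (z = √(784/(-8517) - 16352) = √(784*(-1/8517) - 16352) = √(-784/8517 - 16352) = √(-139270768/8517) = 4*I*√74135570691/8517 ≈ 127.88*I)
W*l(-1) + z = -5841*0 + 4*I*√74135570691/8517 = 0 + 4*I*√74135570691/8517 = 4*I*√74135570691/8517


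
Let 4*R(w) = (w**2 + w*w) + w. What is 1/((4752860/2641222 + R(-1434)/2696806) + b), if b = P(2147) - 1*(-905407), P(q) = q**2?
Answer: 418991960996/2310748282425541853 ≈ 1.8132e-7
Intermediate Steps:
R(w) = w**2/2 + w/4 (R(w) = ((w**2 + w*w) + w)/4 = ((w**2 + w**2) + w)/4 = (2*w**2 + w)/4 = (w + 2*w**2)/4 = w**2/2 + w/4)
b = 5515016 (b = 2147**2 - 1*(-905407) = 4609609 + 905407 = 5515016)
1/((4752860/2641222 + R(-1434)/2696806) + b) = 1/((4752860/2641222 + ((1/4)*(-1434)*(1 + 2*(-1434)))/2696806) + 5515016) = 1/((4752860*(1/2641222) + ((1/4)*(-1434)*(1 - 2868))*(1/2696806)) + 5515016) = 1/((139790/77683 + ((1/4)*(-1434)*(-2867))*(1/2696806)) + 5515016) = 1/((139790/77683 + (2055639/2)*(1/2696806)) + 5515016) = 1/((139790/77683 + 2055639/5393612) + 5515016) = 1/(913661225917/418991960996 + 5515016) = 1/(2310748282425541853/418991960996) = 418991960996/2310748282425541853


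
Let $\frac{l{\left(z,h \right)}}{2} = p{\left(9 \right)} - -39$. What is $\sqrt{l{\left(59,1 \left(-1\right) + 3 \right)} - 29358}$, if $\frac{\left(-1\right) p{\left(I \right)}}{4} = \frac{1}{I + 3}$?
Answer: $\frac{i \sqrt{263526}}{3} \approx 171.12 i$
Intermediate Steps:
$p{\left(I \right)} = - \frac{4}{3 + I}$ ($p{\left(I \right)} = - \frac{4}{I + 3} = - \frac{4}{3 + I}$)
$l{\left(z,h \right)} = \frac{232}{3}$ ($l{\left(z,h \right)} = 2 \left(- \frac{4}{3 + 9} - -39\right) = 2 \left(- \frac{4}{12} + 39\right) = 2 \left(\left(-4\right) \frac{1}{12} + 39\right) = 2 \left(- \frac{1}{3} + 39\right) = 2 \cdot \frac{116}{3} = \frac{232}{3}$)
$\sqrt{l{\left(59,1 \left(-1\right) + 3 \right)} - 29358} = \sqrt{\frac{232}{3} - 29358} = \sqrt{- \frac{87842}{3}} = \frac{i \sqrt{263526}}{3}$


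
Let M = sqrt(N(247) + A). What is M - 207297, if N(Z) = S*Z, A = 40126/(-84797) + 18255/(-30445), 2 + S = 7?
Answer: -207297 + sqrt(328959519839961976002)/516328933 ≈ -2.0726e+5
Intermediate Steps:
S = 5 (S = -2 + 7 = 5)
A = -553921061/516328933 (A = 40126*(-1/84797) + 18255*(-1/30445) = -40126/84797 - 3651/6089 = -553921061/516328933 ≈ -1.0728)
N(Z) = 5*Z
M = sqrt(328959519839961976002)/516328933 (M = sqrt(5*247 - 553921061/516328933) = sqrt(1235 - 553921061/516328933) = sqrt(637112311194/516328933) = sqrt(328959519839961976002)/516328933 ≈ 35.127)
M - 207297 = sqrt(328959519839961976002)/516328933 - 207297 = -207297 + sqrt(328959519839961976002)/516328933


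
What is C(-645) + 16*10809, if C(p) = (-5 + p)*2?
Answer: 171644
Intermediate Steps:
C(p) = -10 + 2*p
C(-645) + 16*10809 = (-10 + 2*(-645)) + 16*10809 = (-10 - 1290) + 172944 = -1300 + 172944 = 171644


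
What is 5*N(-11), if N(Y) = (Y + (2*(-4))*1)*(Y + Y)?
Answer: 2090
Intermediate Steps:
N(Y) = 2*Y*(-8 + Y) (N(Y) = (Y - 8*1)*(2*Y) = (Y - 8)*(2*Y) = (-8 + Y)*(2*Y) = 2*Y*(-8 + Y))
5*N(-11) = 5*(2*(-11)*(-8 - 11)) = 5*(2*(-11)*(-19)) = 5*418 = 2090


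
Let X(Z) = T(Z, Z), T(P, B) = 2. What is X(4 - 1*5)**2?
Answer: 4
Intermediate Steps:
X(Z) = 2
X(4 - 1*5)**2 = 2**2 = 4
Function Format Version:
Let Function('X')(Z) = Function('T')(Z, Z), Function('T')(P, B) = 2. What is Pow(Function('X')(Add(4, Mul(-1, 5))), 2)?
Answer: 4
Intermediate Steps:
Function('X')(Z) = 2
Pow(Function('X')(Add(4, Mul(-1, 5))), 2) = Pow(2, 2) = 4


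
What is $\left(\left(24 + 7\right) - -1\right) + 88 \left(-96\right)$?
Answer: $-8416$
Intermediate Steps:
$\left(\left(24 + 7\right) - -1\right) + 88 \left(-96\right) = \left(31 + 1\right) - 8448 = 32 - 8448 = -8416$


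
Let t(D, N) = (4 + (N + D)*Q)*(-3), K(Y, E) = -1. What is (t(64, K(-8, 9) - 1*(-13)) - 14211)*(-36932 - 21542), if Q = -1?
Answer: 818343630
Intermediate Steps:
t(D, N) = -12 + 3*D + 3*N (t(D, N) = (4 + (N + D)*(-1))*(-3) = (4 + (D + N)*(-1))*(-3) = (4 + (-D - N))*(-3) = (4 - D - N)*(-3) = -12 + 3*D + 3*N)
(t(64, K(-8, 9) - 1*(-13)) - 14211)*(-36932 - 21542) = ((-12 + 3*64 + 3*(-1 - 1*(-13))) - 14211)*(-36932 - 21542) = ((-12 + 192 + 3*(-1 + 13)) - 14211)*(-58474) = ((-12 + 192 + 3*12) - 14211)*(-58474) = ((-12 + 192 + 36) - 14211)*(-58474) = (216 - 14211)*(-58474) = -13995*(-58474) = 818343630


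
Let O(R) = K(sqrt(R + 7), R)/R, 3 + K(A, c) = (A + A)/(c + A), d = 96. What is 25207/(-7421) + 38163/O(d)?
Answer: -748893669824447/614763061 - 703420416*sqrt(103)/82841 ≈ -1.3044e+6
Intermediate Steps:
K(A, c) = -3 + 2*A/(A + c) (K(A, c) = -3 + (A + A)/(c + A) = -3 + (2*A)/(A + c) = -3 + 2*A/(A + c))
O(R) = (-sqrt(7 + R) - 3*R)/(R*(R + sqrt(7 + R))) (O(R) = ((-sqrt(R + 7) - 3*R)/(sqrt(R + 7) + R))/R = ((-sqrt(7 + R) - 3*R)/(sqrt(7 + R) + R))/R = ((-sqrt(7 + R) - 3*R)/(R + sqrt(7 + R)))/R = (-sqrt(7 + R) - 3*R)/(R*(R + sqrt(7 + R))))
25207/(-7421) + 38163/O(d) = 25207/(-7421) + 38163/(((-sqrt(7 + 96) - 3*96)/(96*(96 + sqrt(7 + 96))))) = 25207*(-1/7421) + 38163/(((-sqrt(103) - 288)/(96*(96 + sqrt(103))))) = -25207/7421 + 38163/(((-288 - sqrt(103))/(96*(96 + sqrt(103))))) = -25207/7421 + 38163*(96*(96 + sqrt(103))/(-288 - sqrt(103))) = -25207/7421 + 3663648*(96 + sqrt(103))/(-288 - sqrt(103))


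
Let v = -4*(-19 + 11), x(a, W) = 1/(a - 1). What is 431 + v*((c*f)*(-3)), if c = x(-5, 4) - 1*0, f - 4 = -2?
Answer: 463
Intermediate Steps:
f = 2 (f = 4 - 2 = 2)
x(a, W) = 1/(-1 + a)
v = 32 (v = -4*(-8) = 32)
c = -1/6 (c = 1/(-1 - 5) - 1*0 = 1/(-6) + 0 = -1/6 + 0 = -1/6 ≈ -0.16667)
431 + v*((c*f)*(-3)) = 431 + 32*(-1/6*2*(-3)) = 431 + 32*(-1/3*(-3)) = 431 + 32*1 = 431 + 32 = 463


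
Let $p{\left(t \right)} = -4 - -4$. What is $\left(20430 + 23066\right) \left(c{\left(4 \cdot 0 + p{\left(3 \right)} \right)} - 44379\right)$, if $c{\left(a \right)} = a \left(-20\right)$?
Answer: $-1930308984$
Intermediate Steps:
$p{\left(t \right)} = 0$ ($p{\left(t \right)} = -4 + 4 = 0$)
$c{\left(a \right)} = - 20 a$
$\left(20430 + 23066\right) \left(c{\left(4 \cdot 0 + p{\left(3 \right)} \right)} - 44379\right) = \left(20430 + 23066\right) \left(- 20 \left(4 \cdot 0 + 0\right) - 44379\right) = 43496 \left(- 20 \left(0 + 0\right) - 44379\right) = 43496 \left(\left(-20\right) 0 - 44379\right) = 43496 \left(0 - 44379\right) = 43496 \left(-44379\right) = -1930308984$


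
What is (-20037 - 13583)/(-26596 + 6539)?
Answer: 33620/20057 ≈ 1.6762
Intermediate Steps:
(-20037 - 13583)/(-26596 + 6539) = -33620/(-20057) = -33620*(-1/20057) = 33620/20057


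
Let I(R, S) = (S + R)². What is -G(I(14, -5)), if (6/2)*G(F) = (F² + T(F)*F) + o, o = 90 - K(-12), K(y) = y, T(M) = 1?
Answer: -2248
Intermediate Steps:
I(R, S) = (R + S)²
o = 102 (o = 90 - 1*(-12) = 90 + 12 = 102)
G(F) = 34 + F/3 + F²/3 (G(F) = ((F² + 1*F) + 102)/3 = ((F² + F) + 102)/3 = ((F + F²) + 102)/3 = (102 + F + F²)/3 = 34 + F/3 + F²/3)
-G(I(14, -5)) = -(34 + (14 - 5)²/3 + ((14 - 5)²)²/3) = -(34 + (⅓)*9² + (9²)²/3) = -(34 + (⅓)*81 + (⅓)*81²) = -(34 + 27 + (⅓)*6561) = -(34 + 27 + 2187) = -1*2248 = -2248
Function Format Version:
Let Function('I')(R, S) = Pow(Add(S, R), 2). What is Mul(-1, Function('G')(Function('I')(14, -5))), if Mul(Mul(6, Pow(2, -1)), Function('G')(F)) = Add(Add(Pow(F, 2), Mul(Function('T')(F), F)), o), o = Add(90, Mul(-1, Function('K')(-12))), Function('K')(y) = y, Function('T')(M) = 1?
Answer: -2248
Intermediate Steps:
Function('I')(R, S) = Pow(Add(R, S), 2)
o = 102 (o = Add(90, Mul(-1, -12)) = Add(90, 12) = 102)
Function('G')(F) = Add(34, Mul(Rational(1, 3), F), Mul(Rational(1, 3), Pow(F, 2))) (Function('G')(F) = Mul(Rational(1, 3), Add(Add(Pow(F, 2), Mul(1, F)), 102)) = Mul(Rational(1, 3), Add(Add(Pow(F, 2), F), 102)) = Mul(Rational(1, 3), Add(Add(F, Pow(F, 2)), 102)) = Mul(Rational(1, 3), Add(102, F, Pow(F, 2))) = Add(34, Mul(Rational(1, 3), F), Mul(Rational(1, 3), Pow(F, 2))))
Mul(-1, Function('G')(Function('I')(14, -5))) = Mul(-1, Add(34, Mul(Rational(1, 3), Pow(Add(14, -5), 2)), Mul(Rational(1, 3), Pow(Pow(Add(14, -5), 2), 2)))) = Mul(-1, Add(34, Mul(Rational(1, 3), Pow(9, 2)), Mul(Rational(1, 3), Pow(Pow(9, 2), 2)))) = Mul(-1, Add(34, Mul(Rational(1, 3), 81), Mul(Rational(1, 3), Pow(81, 2)))) = Mul(-1, Add(34, 27, Mul(Rational(1, 3), 6561))) = Mul(-1, Add(34, 27, 2187)) = Mul(-1, 2248) = -2248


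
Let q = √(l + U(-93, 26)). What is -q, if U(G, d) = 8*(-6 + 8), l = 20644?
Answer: -2*√5165 ≈ -143.74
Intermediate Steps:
U(G, d) = 16 (U(G, d) = 8*2 = 16)
q = 2*√5165 (q = √(20644 + 16) = √20660 = 2*√5165 ≈ 143.74)
-q = -2*√5165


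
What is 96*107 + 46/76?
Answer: 390359/38 ≈ 10273.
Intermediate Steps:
96*107 + 46/76 = 10272 + 46*(1/76) = 10272 + 23/38 = 390359/38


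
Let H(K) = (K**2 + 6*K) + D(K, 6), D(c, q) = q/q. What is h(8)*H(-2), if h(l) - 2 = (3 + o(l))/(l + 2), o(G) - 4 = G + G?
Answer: -301/10 ≈ -30.100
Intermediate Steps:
D(c, q) = 1
o(G) = 4 + 2*G (o(G) = 4 + (G + G) = 4 + 2*G)
h(l) = 2 + (7 + 2*l)/(2 + l) (h(l) = 2 + (3 + (4 + 2*l))/(l + 2) = 2 + (7 + 2*l)/(2 + l))
H(K) = 1 + K**2 + 6*K (H(K) = (K**2 + 6*K) + 1 = 1 + K**2 + 6*K)
h(8)*H(-2) = ((11 + 4*8)/(2 + 8))*(1 + (-2)**2 + 6*(-2)) = ((11 + 32)/10)*(1 + 4 - 12) = ((1/10)*43)*(-7) = (43/10)*(-7) = -301/10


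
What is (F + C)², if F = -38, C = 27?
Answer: 121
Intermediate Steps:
(F + C)² = (-38 + 27)² = (-11)² = 121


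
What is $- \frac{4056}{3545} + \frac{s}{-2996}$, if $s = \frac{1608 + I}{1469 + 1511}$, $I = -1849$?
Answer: $- \frac{7242287627}{6330008720} \approx -1.1441$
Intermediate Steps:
$s = - \frac{241}{2980}$ ($s = \frac{1608 - 1849}{1469 + 1511} = - \frac{241}{2980} \approx -0.080873$)
$- \frac{4056}{3545} + \frac{s}{-2996} = - \frac{4056}{3545} - \frac{241}{2980 \left(-2996\right)} = \left(-4056\right) \frac{1}{3545} - - \frac{241}{8928080} = - \frac{4056}{3545} + \frac{241}{8928080} = - \frac{7242287627}{6330008720}$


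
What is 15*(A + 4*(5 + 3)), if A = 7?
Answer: 585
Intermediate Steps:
15*(A + 4*(5 + 3)) = 15*(7 + 4*(5 + 3)) = 15*(7 + 4*8) = 15*(7 + 32) = 15*39 = 585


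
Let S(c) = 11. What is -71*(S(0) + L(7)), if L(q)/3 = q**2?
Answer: -11218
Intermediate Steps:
L(q) = 3*q**2
-71*(S(0) + L(7)) = -71*(11 + 3*7**2) = -71*(11 + 3*49) = -71*(11 + 147) = -71*158 = -11218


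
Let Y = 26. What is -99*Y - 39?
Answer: -2613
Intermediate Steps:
-99*Y - 39 = -99*26 - 39 = -2574 - 39 = -2613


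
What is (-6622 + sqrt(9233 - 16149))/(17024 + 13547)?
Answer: -6622/30571 + 2*I*sqrt(1729)/30571 ≈ -0.21661 + 0.0027203*I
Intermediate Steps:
(-6622 + sqrt(9233 - 16149))/(17024 + 13547) = (-6622 + sqrt(-6916))/30571 = (-6622 + 2*I*sqrt(1729))*(1/30571) = -6622/30571 + 2*I*sqrt(1729)/30571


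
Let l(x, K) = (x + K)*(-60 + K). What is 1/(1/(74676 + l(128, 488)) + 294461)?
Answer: 338324/99623223365 ≈ 3.3960e-6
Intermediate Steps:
l(x, K) = (-60 + K)*(K + x) (l(x, K) = (K + x)*(-60 + K) = (-60 + K)*(K + x))
1/(1/(74676 + l(128, 488)) + 294461) = 1/(1/(74676 + (488² - 60*488 - 60*128 + 488*128)) + 294461) = 1/(1/(74676 + (238144 - 29280 - 7680 + 62464)) + 294461) = 1/(1/(74676 + 263648) + 294461) = 1/(1/338324 + 294461) = 1/(99623223365/338324) = 338324/99623223365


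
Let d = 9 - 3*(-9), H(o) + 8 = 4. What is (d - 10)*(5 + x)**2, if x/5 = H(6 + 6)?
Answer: 5850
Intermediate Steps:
H(o) = -4 (H(o) = -8 + 4 = -4)
x = -20 (x = 5*(-4) = -20)
d = 36 (d = 9 + 27 = 36)
(d - 10)*(5 + x)**2 = (36 - 10)*(5 - 20)**2 = 26*(-15)**2 = 26*225 = 5850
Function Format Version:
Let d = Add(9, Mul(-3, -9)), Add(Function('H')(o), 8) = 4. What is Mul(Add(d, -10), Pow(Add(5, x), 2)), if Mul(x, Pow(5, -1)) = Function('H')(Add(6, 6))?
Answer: 5850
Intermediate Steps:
Function('H')(o) = -4 (Function('H')(o) = Add(-8, 4) = -4)
x = -20 (x = Mul(5, -4) = -20)
d = 36 (d = Add(9, 27) = 36)
Mul(Add(d, -10), Pow(Add(5, x), 2)) = Mul(Add(36, -10), Pow(Add(5, -20), 2)) = Mul(26, Pow(-15, 2)) = Mul(26, 225) = 5850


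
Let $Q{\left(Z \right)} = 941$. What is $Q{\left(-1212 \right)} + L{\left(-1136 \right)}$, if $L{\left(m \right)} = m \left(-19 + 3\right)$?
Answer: $19117$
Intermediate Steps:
$L{\left(m \right)} = - 16 m$ ($L{\left(m \right)} = m \left(-16\right) = - 16 m$)
$Q{\left(-1212 \right)} + L{\left(-1136 \right)} = 941 - -18176 = 941 + 18176 = 19117$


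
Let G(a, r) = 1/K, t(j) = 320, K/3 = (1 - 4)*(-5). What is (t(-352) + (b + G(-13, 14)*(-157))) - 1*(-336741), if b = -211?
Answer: 15158093/45 ≈ 3.3685e+5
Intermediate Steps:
K = 45 (K = 3*((1 - 4)*(-5)) = 3*(-3*(-5)) = 3*15 = 45)
G(a, r) = 1/45
(t(-352) + (b + G(-13, 14)*(-157))) - 1*(-336741) = (320 + (-211 + (1/45)*(-157))) - 1*(-336741) = (320 + (-211 - 157/45)) + 336741 = (320 - 9652/45) + 336741 = 4748/45 + 336741 = 15158093/45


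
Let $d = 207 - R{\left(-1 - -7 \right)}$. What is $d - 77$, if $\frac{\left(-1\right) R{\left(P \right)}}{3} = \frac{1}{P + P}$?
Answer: $\frac{521}{4} \approx 130.25$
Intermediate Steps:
$R{\left(P \right)} = - \frac{3}{2 P}$ ($R{\left(P \right)} = - \frac{3}{P + P} = - \frac{3}{2 P}$)
$d = \frac{829}{4}$ ($d = 207 - - \frac{3}{2 \left(-1 - -7\right)} = 207 - - \frac{3}{2 \left(-1 + 7\right)} = 207 - - \frac{3}{2 \cdot 6} = 207 - \left(- \frac{3}{2}\right) \frac{1}{6} = 207 - - \frac{1}{4} = 207 + \frac{1}{4} = \frac{829}{4} \approx 207.25$)
$d - 77 = \frac{829}{4} - 77 = \frac{521}{4}$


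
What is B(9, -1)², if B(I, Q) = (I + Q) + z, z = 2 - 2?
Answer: 64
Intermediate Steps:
z = 0
B(I, Q) = I + Q (B(I, Q) = (I + Q) + 0 = I + Q)
B(9, -1)² = (9 - 1)² = 8² = 64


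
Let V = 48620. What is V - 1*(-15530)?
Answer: 64150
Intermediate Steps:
V - 1*(-15530) = 48620 - 1*(-15530) = 48620 + 15530 = 64150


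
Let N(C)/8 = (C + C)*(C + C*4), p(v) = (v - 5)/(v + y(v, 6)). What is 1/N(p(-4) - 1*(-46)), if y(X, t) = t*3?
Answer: 49/8064500 ≈ 6.0760e-6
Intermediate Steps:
y(X, t) = 3*t
p(v) = (-5 + v)/(18 + v) (p(v) = (v - 5)/(v + 3*6) = (-5 + v)/(v + 18) = (-5 + v)/(18 + v))
N(C) = 80*C² (N(C) = 8*((C + C)*(C + C*4)) = 8*((2*C)*(C + 4*C)) = 8*((2*C)*(5*C)) = 8*(10*C²) = 80*C²)
1/N(p(-4) - 1*(-46)) = 1/(80*((-5 - 4)/(18 - 4) - 1*(-46))²) = 1/(80*(-9/14 + 46)²) = 1/(80*(635/14)²) = 1/(80*(403225/196)) = 1/(8064500/49) = 49/8064500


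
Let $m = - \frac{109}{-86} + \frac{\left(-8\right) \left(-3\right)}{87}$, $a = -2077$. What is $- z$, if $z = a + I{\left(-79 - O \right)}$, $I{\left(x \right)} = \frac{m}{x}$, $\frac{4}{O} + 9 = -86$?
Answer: $\frac{38855830693}{18707494} \approx 2077.0$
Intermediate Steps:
$O = - \frac{4}{95}$ ($O = \frac{4}{-9 - 86} = \frac{4}{-95} = 4 \left(- \frac{1}{95}\right) = - \frac{4}{95} \approx -0.042105$)
$m = \frac{3849}{2494}$ ($m = \left(-109\right) \left(- \frac{1}{86}\right) + 24 \cdot \frac{1}{87} = \frac{109}{86} + \frac{8}{29} = \frac{3849}{2494} \approx 1.5433$)
$I{\left(x \right)} = \frac{3849}{2494 x}$
$z = - \frac{38855830693}{18707494}$ ($z = -2077 + \frac{3849}{2494 \left(-79 - - \frac{4}{95}\right)} = -2077 + \frac{3849}{2494 \left(-79 + \frac{4}{95}\right)} = -2077 + \frac{3849}{2494 \left(- \frac{7501}{95}\right)} = -2077 + \frac{3849}{2494} \left(- \frac{95}{7501}\right) = -2077 - \frac{365655}{18707494} = - \frac{38855830693}{18707494} \approx -2077.0$)
$- z = \left(-1\right) \left(- \frac{38855830693}{18707494}\right) = \frac{38855830693}{18707494}$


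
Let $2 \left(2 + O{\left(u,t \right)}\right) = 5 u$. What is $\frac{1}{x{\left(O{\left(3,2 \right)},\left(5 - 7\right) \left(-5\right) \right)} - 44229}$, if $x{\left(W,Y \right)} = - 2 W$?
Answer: $- \frac{1}{44240} \approx -2.2604 \cdot 10^{-5}$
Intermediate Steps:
$O{\left(u,t \right)} = -2 + \frac{5 u}{2}$
$\frac{1}{x{\left(O{\left(3,2 \right)},\left(5 - 7\right) \left(-5\right) \right)} - 44229} = \frac{1}{- 2 \left(-2 + \frac{5}{2} \cdot 3\right) - 44229} = \frac{1}{- 2 \left(-2 + \frac{15}{2}\right) - 44229} = \frac{1}{\left(-2\right) \frac{11}{2} - 44229} = \frac{1}{-11 - 44229} = \frac{1}{-44240} = - \frac{1}{44240}$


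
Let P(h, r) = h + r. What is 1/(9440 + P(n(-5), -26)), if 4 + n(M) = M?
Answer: 1/9405 ≈ 0.00010633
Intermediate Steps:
n(M) = -4 + M
1/(9440 + P(n(-5), -26)) = 1/(9440 + ((-4 - 5) - 26)) = 1/(9440 + (-9 - 26)) = 1/(9440 - 35) = 1/9405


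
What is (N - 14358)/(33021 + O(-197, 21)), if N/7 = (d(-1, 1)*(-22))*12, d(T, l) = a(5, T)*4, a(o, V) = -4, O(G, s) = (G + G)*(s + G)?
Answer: 3042/20473 ≈ 0.14859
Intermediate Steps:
O(G, s) = 2*G*(G + s) (O(G, s) = (2*G)*(G + s) = 2*G*(G + s))
d(T, l) = -16 (d(T, l) = -4*4 = -16)
N = 29568 (N = 7*(-16*(-22)*12) = 7*(352*12) = 7*4224 = 29568)
(N - 14358)/(33021 + O(-197, 21)) = (29568 - 14358)/(33021 + 2*(-197)*(-197 + 21)) = 15210/(33021 + 2*(-197)*(-176)) = 15210/(33021 + 69344) = 15210/102365 = 15210*(1/102365) = 3042/20473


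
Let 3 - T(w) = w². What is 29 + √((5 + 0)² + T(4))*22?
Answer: 29 + 44*√3 ≈ 105.21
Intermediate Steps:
T(w) = 3 - w²
29 + √((5 + 0)² + T(4))*22 = 29 + √((5 + 0)² + (3 - 1*4²))*22 = 29 + √(5² + (3 - 1*16))*22 = 29 + √(25 + (3 - 16))*22 = 29 + √(25 - 13)*22 = 29 + √12*22 = 29 + (2*√3)*22 = 29 + 44*√3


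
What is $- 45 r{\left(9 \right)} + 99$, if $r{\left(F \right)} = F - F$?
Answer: $99$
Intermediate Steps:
$r{\left(F \right)} = 0$
$- 45 r{\left(9 \right)} + 99 = \left(-45\right) 0 + 99 = 0 + 99 = 99$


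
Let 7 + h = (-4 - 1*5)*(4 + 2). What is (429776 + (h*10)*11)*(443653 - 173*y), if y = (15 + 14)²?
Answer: 126141358560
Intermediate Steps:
h = -61 (h = -7 + (-4 - 1*5)*(4 + 2) = -7 + (-4 - 5)*6 = -7 - 9*6 = -7 - 54 = -61)
y = 841 (y = 29² = 841)
(429776 + (h*10)*11)*(443653 - 173*y) = (429776 - 61*10*11)*(443653 - 173*841) = (429776 - 610*11)*(443653 - 145493) = (429776 - 6710)*298160 = 423066*298160 = 126141358560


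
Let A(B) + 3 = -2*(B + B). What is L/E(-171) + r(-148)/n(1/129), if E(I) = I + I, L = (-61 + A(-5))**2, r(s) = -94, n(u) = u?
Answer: -2074514/171 ≈ -12132.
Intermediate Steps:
A(B) = -3 - 4*B (A(B) = -3 - 2*(B + B) = -3 - 4*B)
L = 1936 (L = (-61 + (-3 - 4*(-5)))**2 = (-61 + (-3 + 20))**2 = (-61 + 17)**2 = (-44)**2 = 1936)
E(I) = 2*I
L/E(-171) + r(-148)/n(1/129) = 1936/((2*(-171))) - 94/(1/129) = 1936/(-342) - 94/1/129 = 1936*(-1/342) - 94*129 = -968/171 - 12126 = -2074514/171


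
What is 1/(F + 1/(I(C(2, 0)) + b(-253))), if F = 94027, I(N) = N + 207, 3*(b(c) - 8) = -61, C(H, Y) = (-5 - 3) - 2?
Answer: 554/52090961 ≈ 1.0635e-5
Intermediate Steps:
C(H, Y) = -10 (C(H, Y) = -8 - 2 = -10)
b(c) = -37/3 (b(c) = 8 + (⅓)*(-61) = 8 - 61/3 = -37/3)
I(N) = 207 + N
1/(F + 1/(I(C(2, 0)) + b(-253))) = 1/(94027 + 1/((207 - 10) - 37/3)) = 1/(94027 + 1/(197 - 37/3)) = 1/(94027 + 1/(554/3)) = 1/(94027 + 3/554) = 1/(52090961/554) = 554/52090961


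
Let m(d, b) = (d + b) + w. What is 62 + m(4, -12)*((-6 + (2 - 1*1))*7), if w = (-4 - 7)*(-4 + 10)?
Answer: 2652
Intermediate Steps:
w = -66 (w = -11*6 = -66)
m(d, b) = -66 + b + d (m(d, b) = (d + b) - 66 = (b + d) - 66 = -66 + b + d)
62 + m(4, -12)*((-6 + (2 - 1*1))*7) = 62 + (-66 - 12 + 4)*((-6 + (2 - 1*1))*7) = 62 - 74*(-6 + (2 - 1))*7 = 62 - 74*(-6 + 1)*7 = 62 - (-370)*7 = 62 - 74*(-35) = 62 + 2590 = 2652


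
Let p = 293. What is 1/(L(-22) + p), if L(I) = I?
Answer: 1/271 ≈ 0.0036900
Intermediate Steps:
1/(L(-22) + p) = 1/(-22 + 293) = 1/271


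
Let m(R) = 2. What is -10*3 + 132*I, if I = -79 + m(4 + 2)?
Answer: -10194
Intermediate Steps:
I = -77 (I = -79 + 2 = -77)
-10*3 + 132*I = -10*3 + 132*(-77) = -30 - 10164 = -10194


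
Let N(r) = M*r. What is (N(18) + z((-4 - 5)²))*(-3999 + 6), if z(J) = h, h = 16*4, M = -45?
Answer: 2978778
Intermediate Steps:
h = 64
N(r) = -45*r
z(J) = 64
(N(18) + z((-4 - 5)²))*(-3999 + 6) = (-45*18 + 64)*(-3999 + 6) = (-810 + 64)*(-3993) = -746*(-3993) = 2978778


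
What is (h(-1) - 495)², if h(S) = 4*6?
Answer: 221841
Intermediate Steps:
h(S) = 24
(h(-1) - 495)² = (24 - 495)² = (-471)² = 221841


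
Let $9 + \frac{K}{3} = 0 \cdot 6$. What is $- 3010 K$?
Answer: $81270$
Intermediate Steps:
$K = -27$ ($K = -27 + 3 \cdot 0 \cdot 6 = -27 + 3 \cdot 0 = -27 + 0 = -27$)
$- 3010 K = \left(-3010\right) \left(-27\right) = 81270$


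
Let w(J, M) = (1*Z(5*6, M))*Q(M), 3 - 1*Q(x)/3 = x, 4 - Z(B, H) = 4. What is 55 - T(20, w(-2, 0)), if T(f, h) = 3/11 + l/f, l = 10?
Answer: 1193/22 ≈ 54.227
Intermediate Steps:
Z(B, H) = 0 (Z(B, H) = 4 - 1*4 = 4 - 4 = 0)
Q(x) = 9 - 3*x
w(J, M) = 0 (w(J, M) = (1*0)*(9 - 3*M) = 0*(9 - 3*M) = 0)
T(f, h) = 3/11 + 10/f
55 - T(20, w(-2, 0)) = 55 - (3/11 + 10/20) = 55 - (3/11 + 10*(1/20)) = 55 - (3/11 + 1/2) = 55 - 1*17/22 = 55 - 17/22 = 1193/22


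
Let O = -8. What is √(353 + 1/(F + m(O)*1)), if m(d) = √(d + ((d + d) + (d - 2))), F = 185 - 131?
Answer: √((19063 + 353*I*√34)/(54 + I*√34)) ≈ 18.789 - 5.0e-5*I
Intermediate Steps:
F = 54
m(d) = √(-2 + 4*d) (m(d) = √(d + (2*d + (-2 + d))) = √(d + (-2 + 3*d)) = √(-2 + 4*d))
√(353 + 1/(F + m(O)*1)) = √(353 + 1/(54 + √(-2 + 4*(-8))*1)) = √(353 + 1/(54 + √(-2 - 32)*1)) = √(353 + 1/(54 + √(-34)*1)) = √(353 + 1/(54 + (I*√34)*1)) = √(353 + 1/(54 + I*√34))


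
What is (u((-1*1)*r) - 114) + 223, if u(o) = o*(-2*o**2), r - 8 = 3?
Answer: 2771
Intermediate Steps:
r = 11 (r = 8 + 3 = 11)
u(o) = -2*o**3
(u((-1*1)*r) - 114) + 223 = (-2*(-1*1*11)**3 - 114) + 223 = (-2*(-1*11)**3 - 114) + 223 = (-2*(-11)**3 - 114) + 223 = (-2*(-1331) - 114) + 223 = (2662 - 114) + 223 = 2548 + 223 = 2771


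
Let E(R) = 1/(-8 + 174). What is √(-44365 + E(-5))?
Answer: I*√1222521774/166 ≈ 210.63*I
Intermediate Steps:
E(R) = 1/166
√(-44365 + E(-5)) = √(-44365 + 1/166) = √(-7364589/166) = I*√1222521774/166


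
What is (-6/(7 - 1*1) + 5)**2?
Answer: 16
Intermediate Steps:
(-6/(7 - 1*1) + 5)**2 = (-6/(7 - 1) + 5)**2 = (-6/6 + 5)**2 = (-6*1/6 + 5)**2 = (-1 + 5)**2 = 4**2 = 16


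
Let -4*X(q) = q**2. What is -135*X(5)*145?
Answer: 489375/4 ≈ 1.2234e+5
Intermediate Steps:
X(q) = -q**2/4
-135*X(5)*145 = -(-135)*5**2/4*145 = -(-135)*25/4*145 = -135*(-25/4)*145 = (3375/4)*145 = 489375/4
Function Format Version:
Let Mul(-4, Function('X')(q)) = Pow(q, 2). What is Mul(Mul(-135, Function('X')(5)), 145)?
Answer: Rational(489375, 4) ≈ 1.2234e+5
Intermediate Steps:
Function('X')(q) = Mul(Rational(-1, 4), Pow(q, 2))
Mul(Mul(-135, Function('X')(5)), 145) = Mul(Mul(-135, Mul(Rational(-1, 4), Pow(5, 2))), 145) = Mul(Mul(-135, Mul(Rational(-1, 4), 25)), 145) = Mul(Mul(-135, Rational(-25, 4)), 145) = Mul(Rational(3375, 4), 145) = Rational(489375, 4)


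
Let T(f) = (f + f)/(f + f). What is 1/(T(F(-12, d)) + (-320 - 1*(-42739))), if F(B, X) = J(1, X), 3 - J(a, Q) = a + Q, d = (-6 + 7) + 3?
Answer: 1/42420 ≈ 2.3574e-5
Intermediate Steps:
d = 4 (d = 1 + 3 = 4)
J(a, Q) = 3 - Q - a (J(a, Q) = 3 - (a + Q) = 3 - (Q + a) = 3 + (-Q - a) = 3 - Q - a)
F(B, X) = 2 - X (F(B, X) = 3 - X - 1*1 = 3 - X - 1 = 2 - X)
T(f) = 1 (T(f) = (2*f)/((2*f)) = (2*f)*(1/(2*f)) = 1)
1/(T(F(-12, d)) + (-320 - 1*(-42739))) = 1/(1 + (-320 - 1*(-42739))) = 1/(1 + (-320 + 42739)) = 1/(1 + 42419) = 1/42420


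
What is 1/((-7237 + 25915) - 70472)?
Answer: -1/51794 ≈ -1.9307e-5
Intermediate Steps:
1/((-7237 + 25915) - 70472) = 1/(18678 - 70472) = 1/(-51794) = -1/51794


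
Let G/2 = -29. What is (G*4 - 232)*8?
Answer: -3712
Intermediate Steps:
G = -58 (G = 2*(-29) = -58)
(G*4 - 232)*8 = (-58*4 - 232)*8 = (-232 - 232)*8 = -464*8 = -3712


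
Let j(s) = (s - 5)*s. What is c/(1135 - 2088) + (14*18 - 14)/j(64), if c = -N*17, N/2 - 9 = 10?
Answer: 1333055/1799264 ≈ 0.74089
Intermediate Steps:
N = 38 (N = 18 + 2*10 = 18 + 20 = 38)
j(s) = s*(-5 + s) (j(s) = (-5 + s)*s = s*(-5 + s))
c = -646 (c = -1*38*17 = -38*17 = -646)
c/(1135 - 2088) + (14*18 - 14)/j(64) = -646/(1135 - 2088) + (14*18 - 14)/((64*(-5 + 64))) = -646/(-953) + (252 - 14)/((64*59)) = -646*(-1/953) + 238/3776 = 646/953 + 238*(1/3776) = 646/953 + 119/1888 = 1333055/1799264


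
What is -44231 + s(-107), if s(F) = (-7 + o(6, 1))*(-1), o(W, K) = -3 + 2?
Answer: -44223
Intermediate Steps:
o(W, K) = -1
s(F) = 8 (s(F) = (-7 - 1)*(-1) = -8*(-1) = 8)
-44231 + s(-107) = -44231 + 8 = -44223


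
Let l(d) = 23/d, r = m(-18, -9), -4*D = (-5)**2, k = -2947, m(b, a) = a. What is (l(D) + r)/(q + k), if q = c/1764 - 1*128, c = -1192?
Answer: 139797/33909325 ≈ 0.0041227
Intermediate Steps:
D = -25/4 (D = -1/4*(-5)**2 = -1/4*25 = -25/4 ≈ -6.2500)
r = -9
q = -56746/441 (q = -1192/1764 - 1*128 = -1192*1/1764 - 128 = -298/441 - 128 = -56746/441 ≈ -128.68)
(l(D) + r)/(q + k) = (23/(-25/4) - 9)/(-56746/441 - 2947) = (23*(-4/25) - 9)/(-1356373/441) = (-92/25 - 9)*(-441/1356373) = -317/25*(-441/1356373) = 139797/33909325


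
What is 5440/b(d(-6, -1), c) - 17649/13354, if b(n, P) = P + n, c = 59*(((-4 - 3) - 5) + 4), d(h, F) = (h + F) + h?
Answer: -16241105/1295338 ≈ -12.538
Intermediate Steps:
d(h, F) = F + 2*h (d(h, F) = (F + h) + h = F + 2*h)
c = -472 (c = 59*((-7 - 5) + 4) = 59*(-12 + 4) = 59*(-8) = -472)
5440/b(d(-6, -1), c) - 17649/13354 = 5440/(-472 + (-1 + 2*(-6))) - 17649/13354 = 5440/(-472 + (-1 - 12)) - 17649*1/13354 = 5440/(-472 - 13) - 17649/13354 = 5440/(-485) - 17649/13354 = 5440*(-1/485) - 17649/13354 = -1088/97 - 17649/13354 = -16241105/1295338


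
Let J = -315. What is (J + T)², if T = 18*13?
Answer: 6561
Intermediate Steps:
T = 234
(J + T)² = (-315 + 234)² = (-81)² = 6561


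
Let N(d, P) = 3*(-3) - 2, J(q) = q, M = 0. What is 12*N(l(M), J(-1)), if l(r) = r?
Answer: -132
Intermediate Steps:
N(d, P) = -11 (N(d, P) = -9 - 2 = -11)
12*N(l(M), J(-1)) = 12*(-11) = -132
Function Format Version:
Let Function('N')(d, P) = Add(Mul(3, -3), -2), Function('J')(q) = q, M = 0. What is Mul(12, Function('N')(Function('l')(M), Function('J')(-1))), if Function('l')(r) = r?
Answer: -132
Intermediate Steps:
Function('N')(d, P) = -11 (Function('N')(d, P) = Add(-9, -2) = -11)
Mul(12, Function('N')(Function('l')(M), Function('J')(-1))) = Mul(12, -11) = -132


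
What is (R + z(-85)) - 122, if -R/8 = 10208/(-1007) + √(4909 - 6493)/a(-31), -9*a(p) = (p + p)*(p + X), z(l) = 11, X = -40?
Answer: -30113/1007 + 432*I*√11/2201 ≈ -29.904 + 0.65097*I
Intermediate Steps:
a(p) = -2*p*(-40 + p)/9 (a(p) = -(p + p)*(p - 40)/9 = -2*p*(-40 + p)/9)
R = 81664/1007 + 432*I*√11/2201 (R = -8*(10208/(-1007) + √(4909 - 6493)/(((2/9)*(-31)*(40 - 1*(-31))))) = -8*(10208*(-1/1007) + √(-1584)/(((2/9)*(-31)*(40 + 31)))) = -8*(-10208/1007 + (12*I*√11)/(((2/9)*(-31)*71))) = -8*(-10208/1007 + (12*I*√11)/(-4402/9)) = -8*(-10208/1007 + (12*I*√11)*(-9/4402)) = -8*(-10208/1007 - 54*I*√11/2201) = 81664/1007 + 432*I*√11/2201 ≈ 81.096 + 0.65097*I)
(R + z(-85)) - 122 = ((81664/1007 + 432*I*√11/2201) + 11) - 122 = (92741/1007 + 432*I*√11/2201) - 122 = -30113/1007 + 432*I*√11/2201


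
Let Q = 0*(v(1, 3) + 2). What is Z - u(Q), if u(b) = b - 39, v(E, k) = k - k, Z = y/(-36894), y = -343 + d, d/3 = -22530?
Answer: 1506799/36894 ≈ 40.841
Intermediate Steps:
d = -67590 (d = 3*(-22530) = -67590)
y = -67933 (y = -343 - 67590 = -67933)
Z = 67933/36894 (Z = -67933/(-36894) = -67933*(-1/36894) = 67933/36894 ≈ 1.8413)
v(E, k) = 0
Q = 0 (Q = 0*(0 + 2) = 0*2 = 0)
u(b) = -39 + b
Z - u(Q) = 67933/36894 - (-39 + 0) = 67933/36894 - 1*(-39) = 67933/36894 + 39 = 1506799/36894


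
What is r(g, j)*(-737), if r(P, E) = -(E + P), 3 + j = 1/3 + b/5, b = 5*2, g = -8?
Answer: -19162/3 ≈ -6387.3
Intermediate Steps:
b = 10
j = -⅔ (j = -3 + (1/3 + 10/5) = -3 + (1*(⅓) + 10*(⅕)) = -3 + (⅓ + 2) = -3 + 7/3 = -⅔ ≈ -0.66667)
r(P, E) = -E - P
r(g, j)*(-737) = (-1*(-⅔) - 1*(-8))*(-737) = (⅔ + 8)*(-737) = (26/3)*(-737) = -19162/3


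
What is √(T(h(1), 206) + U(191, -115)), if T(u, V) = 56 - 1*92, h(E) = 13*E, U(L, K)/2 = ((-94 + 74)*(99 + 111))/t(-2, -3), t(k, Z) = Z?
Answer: 2*√691 ≈ 52.574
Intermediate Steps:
U(L, K) = 2800 (U(L, K) = 2*(((-94 + 74)*(99 + 111))/(-3)) = 2*(-20*210*(-⅓)) = 2*(-4200*(-⅓)) = 2*1400 = 2800)
T(u, V) = -36 (T(u, V) = 56 - 92 = -36)
√(T(h(1), 206) + U(191, -115)) = √(-36 + 2800) = √2764 = 2*√691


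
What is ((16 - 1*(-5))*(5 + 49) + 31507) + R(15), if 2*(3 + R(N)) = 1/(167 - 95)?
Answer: 4699873/144 ≈ 32638.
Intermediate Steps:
R(N) = -431/144 (R(N) = -3 + 1/(2*(167 - 95)) = -3 + (1/2)/72 = -3 + (1/2)*(1/72) = -3 + 1/144 = -431/144)
((16 - 1*(-5))*(5 + 49) + 31507) + R(15) = ((16 - 1*(-5))*(5 + 49) + 31507) - 431/144 = ((16 + 5)*54 + 31507) - 431/144 = (21*54 + 31507) - 431/144 = (1134 + 31507) - 431/144 = 32641 - 431/144 = 4699873/144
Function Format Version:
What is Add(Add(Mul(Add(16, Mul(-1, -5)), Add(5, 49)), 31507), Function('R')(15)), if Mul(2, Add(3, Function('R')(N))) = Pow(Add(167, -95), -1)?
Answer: Rational(4699873, 144) ≈ 32638.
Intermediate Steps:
Function('R')(N) = Rational(-431, 144) (Function('R')(N) = Add(-3, Mul(Rational(1, 2), Pow(Add(167, -95), -1))) = Add(-3, Mul(Rational(1, 2), Pow(72, -1))) = Add(-3, Mul(Rational(1, 2), Rational(1, 72))) = Add(-3, Rational(1, 144)) = Rational(-431, 144))
Add(Add(Mul(Add(16, Mul(-1, -5)), Add(5, 49)), 31507), Function('R')(15)) = Add(Add(Mul(Add(16, Mul(-1, -5)), Add(5, 49)), 31507), Rational(-431, 144)) = Add(Add(Mul(Add(16, 5), 54), 31507), Rational(-431, 144)) = Add(Add(Mul(21, 54), 31507), Rational(-431, 144)) = Add(Add(1134, 31507), Rational(-431, 144)) = Add(32641, Rational(-431, 144)) = Rational(4699873, 144)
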